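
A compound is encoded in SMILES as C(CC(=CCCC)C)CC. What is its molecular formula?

Heavy atoms from the SMILES: 10 C.
Implicit hydrogens by atom environment:
  5 × C: 2 H each → 10
  3 × C: 3 H each → 9
  1 × C: 1 H
  1 × C: no H
  Total hydrogens = 20.
Molecular formula: C10H20

C10H20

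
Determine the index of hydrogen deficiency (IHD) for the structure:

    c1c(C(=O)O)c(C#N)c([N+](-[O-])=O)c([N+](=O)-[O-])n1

9

Molecular formula from the SMILES: C7H2N4O6.
DoU = (2C + 2 + N − H − X)/2 = (2·7 + 2 + 4 − 2 − 0)/2 = 18/2 = 9.
(Structurally: 1 ring(s) + 8 π bond(s) = 9.)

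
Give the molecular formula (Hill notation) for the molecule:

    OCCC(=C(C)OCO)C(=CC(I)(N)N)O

Heavy atoms from the SMILES: 9 C, 1 I, 2 N, 4 O.
Implicit hydrogens by atom environment:
  4 × C: no H
  3 × C: 2 H each → 6
  3 × O: 1 H each → 3
  2 × N: 2 H each → 4
  1 × C: 3 H
  1 × C: 1 H
  1 × I: no H
  1 × O: no H
  Total hydrogens = 17.
Molecular formula: C9H17IN2O4

C9H17IN2O4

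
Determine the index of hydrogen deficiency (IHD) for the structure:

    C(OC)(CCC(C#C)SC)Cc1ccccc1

6

Molecular formula from the SMILES: C15H20OS.
DoU = (2C + 2 + N − H − X)/2 = (2·15 + 2 + 0 − 20 − 0)/2 = 12/2 = 6.
(Structurally: 1 ring(s) + 5 π bond(s) = 6.)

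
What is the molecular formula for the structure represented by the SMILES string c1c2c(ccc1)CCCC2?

Heavy atoms from the SMILES: 10 C.
Implicit hydrogens by atom environment:
  4 × C: 2 H each → 8
  4 × C (aromatic): 1 H each → 4
  2 × C (aromatic): no H
  Total hydrogens = 12.
Molecular formula: C10H12

C10H12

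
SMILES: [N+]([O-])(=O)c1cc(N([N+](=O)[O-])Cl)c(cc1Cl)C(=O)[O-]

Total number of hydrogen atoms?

Hydrogens are implicit in SMILES; fill each atom to its normal valence:
  4 × C (aromatic): no H
  3 × O: no H
  3 × O (charge -1): no H
  2 × C (aromatic): 1 H each → 2
  2 × Cl: no H
  2 × N (charge +1): no H
  1 × C: no H
  1 × N: no H
  Total hydrogens = 2.

2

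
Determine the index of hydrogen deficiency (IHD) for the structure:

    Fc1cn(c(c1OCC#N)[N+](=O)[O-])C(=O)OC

Molecular formula from the SMILES: C8H6FN3O5.
DoU = (2C + 2 + N − H − X)/2 = (2·8 + 2 + 3 − 6 − 1)/2 = 14/2 = 7.
(Structurally: 1 ring(s) + 6 π bond(s) = 7.)

7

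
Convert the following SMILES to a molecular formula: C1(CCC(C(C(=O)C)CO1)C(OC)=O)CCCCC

C15H26O4

Heavy atoms from the SMILES: 15 C, 4 O.
Implicit hydrogens by atom environment:
  7 × C: 2 H each → 14
  4 × O: no H
  3 × C: 3 H each → 9
  3 × C: 1 H each → 3
  2 × C: no H
  Total hydrogens = 26.
Molecular formula: C15H26O4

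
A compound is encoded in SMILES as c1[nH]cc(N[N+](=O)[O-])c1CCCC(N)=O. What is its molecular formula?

Heavy atoms from the SMILES: 8 C, 4 N, 3 O.
Implicit hydrogens by atom environment:
  3 × C: 2 H each → 6
  2 × C (aromatic): 1 H each → 2
  2 × C (aromatic): no H
  2 × O: no H
  1 × C: no H
  1 × N: 2 H
  1 × N (aromatic): 1 H
  1 × N: 1 H
  1 × N (charge +1): no H
  1 × O (charge -1): no H
  Total hydrogens = 12.
Molecular formula: C8H12N4O3

C8H12N4O3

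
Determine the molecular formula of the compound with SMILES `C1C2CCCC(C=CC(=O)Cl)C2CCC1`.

Heavy atoms from the SMILES: 13 C, 1 Cl, 1 O.
Implicit hydrogens by atom environment:
  7 × C: 2 H each → 14
  5 × C: 1 H each → 5
  1 × C: no H
  1 × Cl: no H
  1 × O: no H
  Total hydrogens = 19.
Molecular formula: C13H19ClO

C13H19ClO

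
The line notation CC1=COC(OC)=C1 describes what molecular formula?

Heavy atoms from the SMILES: 6 C, 2 O.
Implicit hydrogens by atom environment:
  2 × C: 3 H each → 6
  2 × C (aromatic): 1 H each → 2
  2 × C (aromatic): no H
  1 × O (aromatic): no H
  1 × O: no H
  Total hydrogens = 8.
Molecular formula: C6H8O2

C6H8O2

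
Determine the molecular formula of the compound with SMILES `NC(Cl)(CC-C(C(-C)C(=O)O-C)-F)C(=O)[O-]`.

C9H14ClFNO4-

Heavy atoms from the SMILES: 9 C, 1 Cl, 1 F, 1 N, 4 O.
Implicit hydrogens by atom environment:
  3 × C: no H
  3 × O: no H
  2 × C: 3 H each → 6
  2 × C: 2 H each → 4
  2 × C: 1 H each → 2
  1 × Cl: no H
  1 × F: no H
  1 × N: 2 H
  1 × O (charge -1): no H
  Total hydrogens = 14.
Net charge -1.
Molecular formula: C9H14ClFNO4-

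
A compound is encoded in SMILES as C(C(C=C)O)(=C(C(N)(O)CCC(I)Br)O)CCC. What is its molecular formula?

Heavy atoms from the SMILES: 1 Br, 12 C, 1 I, 1 N, 3 O.
Implicit hydrogens by atom environment:
  5 × C: 2 H each → 10
  3 × C: 1 H each → 3
  3 × C: no H
  3 × O: 1 H each → 3
  1 × Br: no H
  1 × C: 3 H
  1 × I: no H
  1 × N: 2 H
  Total hydrogens = 21.
Molecular formula: C12H21BrINO3

C12H21BrINO3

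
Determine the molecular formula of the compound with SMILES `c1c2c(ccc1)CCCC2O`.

Heavy atoms from the SMILES: 10 C, 1 O.
Implicit hydrogens by atom environment:
  4 × C (aromatic): 1 H each → 4
  3 × C: 2 H each → 6
  2 × C (aromatic): no H
  1 × C: 1 H
  1 × O: 1 H
  Total hydrogens = 12.
Molecular formula: C10H12O

C10H12O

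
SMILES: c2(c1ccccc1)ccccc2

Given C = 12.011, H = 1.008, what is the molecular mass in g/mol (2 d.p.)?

154.21

Molecular formula: C12H10.
M = 12×12.011 + 10×1.008 = 154.21 g/mol.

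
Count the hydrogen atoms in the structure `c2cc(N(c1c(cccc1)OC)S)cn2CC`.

Hydrogens are implicit in SMILES; fill each atom to its normal valence:
  7 × C (aromatic): 1 H each → 7
  3 × C (aromatic): no H
  2 × C: 3 H each → 6
  1 × C: 2 H
  1 × N (aromatic): no H
  1 × N: no H
  1 × O: no H
  1 × S: 1 H
  Total hydrogens = 16.

16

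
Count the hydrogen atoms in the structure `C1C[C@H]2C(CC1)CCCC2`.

18

Hydrogens are implicit in SMILES; fill each atom to its normal valence:
  8 × C: 2 H each → 16
  2 × C: 1 H each → 2
  Total hydrogens = 18.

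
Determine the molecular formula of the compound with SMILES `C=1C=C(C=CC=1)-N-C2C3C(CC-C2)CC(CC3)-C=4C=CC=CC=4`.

Heavy atoms from the SMILES: 22 C, 1 N.
Implicit hydrogens by atom environment:
  10 × C (aromatic): 1 H each → 10
  6 × C: 2 H each → 12
  4 × C: 1 H each → 4
  2 × C (aromatic): no H
  1 × N: 1 H
  Total hydrogens = 27.
Molecular formula: C22H27N

C22H27N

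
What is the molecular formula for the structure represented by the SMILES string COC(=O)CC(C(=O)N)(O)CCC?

C8H15NO4

Heavy atoms from the SMILES: 8 C, 1 N, 4 O.
Implicit hydrogens by atom environment:
  3 × C: 2 H each → 6
  3 × C: no H
  3 × O: no H
  2 × C: 3 H each → 6
  1 × N: 2 H
  1 × O: 1 H
  Total hydrogens = 15.
Molecular formula: C8H15NO4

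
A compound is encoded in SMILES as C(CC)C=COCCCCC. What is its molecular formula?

Heavy atoms from the SMILES: 10 C, 1 O.
Implicit hydrogens by atom environment:
  6 × C: 2 H each → 12
  2 × C: 3 H each → 6
  2 × C: 1 H each → 2
  1 × O: no H
  Total hydrogens = 20.
Molecular formula: C10H20O

C10H20O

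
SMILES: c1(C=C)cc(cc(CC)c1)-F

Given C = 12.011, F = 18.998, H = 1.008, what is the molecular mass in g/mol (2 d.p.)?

Molecular formula: C10H11F.
M = 10×12.011 + 1×18.998 + 11×1.008 = 150.20 g/mol.

150.20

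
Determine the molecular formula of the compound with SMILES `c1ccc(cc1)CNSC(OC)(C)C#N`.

C11H14N2OS

Heavy atoms from the SMILES: 11 C, 2 N, 1 O, 1 S.
Implicit hydrogens by atom environment:
  5 × C (aromatic): 1 H each → 5
  2 × C: 3 H each → 6
  2 × C: no H
  1 × C: 2 H
  1 × C (aromatic): no H
  1 × N: 1 H
  1 × N: no H
  1 × O: no H
  1 × S: no H
  Total hydrogens = 14.
Molecular formula: C11H14N2OS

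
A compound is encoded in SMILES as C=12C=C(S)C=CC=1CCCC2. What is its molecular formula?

C10H12S

Heavy atoms from the SMILES: 10 C, 1 S.
Implicit hydrogens by atom environment:
  4 × C: 2 H each → 8
  3 × C (aromatic): 1 H each → 3
  3 × C (aromatic): no H
  1 × S: 1 H
  Total hydrogens = 12.
Molecular formula: C10H12S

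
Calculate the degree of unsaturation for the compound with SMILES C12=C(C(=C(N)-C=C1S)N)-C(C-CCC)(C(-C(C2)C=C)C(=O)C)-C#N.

9

Molecular formula from the SMILES: C19H25N3OS.
DoU = (2C + 2 + N − H − X)/2 = (2·19 + 2 + 3 − 25 − 0)/2 = 18/2 = 9.
(Structurally: 2 ring(s) + 7 π bond(s) = 9.)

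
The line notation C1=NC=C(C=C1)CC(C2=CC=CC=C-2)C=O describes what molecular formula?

C14H13NO

Heavy atoms from the SMILES: 14 C, 1 N, 1 O.
Implicit hydrogens by atom environment:
  9 × C (aromatic): 1 H each → 9
  2 × C: 1 H each → 2
  2 × C (aromatic): no H
  1 × C: 2 H
  1 × N (aromatic): no H
  1 × O: no H
  Total hydrogens = 13.
Molecular formula: C14H13NO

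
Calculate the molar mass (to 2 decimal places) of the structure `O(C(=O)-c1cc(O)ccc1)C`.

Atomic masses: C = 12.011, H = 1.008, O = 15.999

152.15

Molecular formula: C8H8O3.
M = 8×12.011 + 8×1.008 + 3×15.999 = 152.15 g/mol.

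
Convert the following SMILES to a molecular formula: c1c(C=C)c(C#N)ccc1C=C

Heavy atoms from the SMILES: 11 C, 1 N.
Implicit hydrogens by atom environment:
  3 × C (aromatic): 1 H each → 3
  3 × C (aromatic): no H
  2 × C: 2 H each → 4
  2 × C: 1 H each → 2
  1 × C: no H
  1 × N: no H
  Total hydrogens = 9.
Molecular formula: C11H9N

C11H9N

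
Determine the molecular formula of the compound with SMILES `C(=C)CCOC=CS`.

C6H10OS

Heavy atoms from the SMILES: 6 C, 1 O, 1 S.
Implicit hydrogens by atom environment:
  3 × C: 2 H each → 6
  3 × C: 1 H each → 3
  1 × O: no H
  1 × S: 1 H
  Total hydrogens = 10.
Molecular formula: C6H10OS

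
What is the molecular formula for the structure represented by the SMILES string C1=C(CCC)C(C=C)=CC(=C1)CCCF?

Heavy atoms from the SMILES: 14 C, 1 F.
Implicit hydrogens by atom environment:
  6 × C: 2 H each → 12
  3 × C (aromatic): 1 H each → 3
  3 × C (aromatic): no H
  1 × C: 3 H
  1 × C: 1 H
  1 × F: no H
  Total hydrogens = 19.
Molecular formula: C14H19F

C14H19F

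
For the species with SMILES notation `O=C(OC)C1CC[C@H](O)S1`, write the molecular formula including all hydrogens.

C6H10O3S

Heavy atoms from the SMILES: 6 C, 3 O, 1 S.
Implicit hydrogens by atom environment:
  2 × C: 2 H each → 4
  2 × C: 1 H each → 2
  2 × O: no H
  1 × C: 3 H
  1 × C: no H
  1 × O: 1 H
  1 × S: no H
  Total hydrogens = 10.
Molecular formula: C6H10O3S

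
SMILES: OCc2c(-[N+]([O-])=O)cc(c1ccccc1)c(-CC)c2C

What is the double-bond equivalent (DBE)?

Molecular formula from the SMILES: C16H17NO3.
DoU = (2C + 2 + N − H − X)/2 = (2·16 + 2 + 1 − 17 − 0)/2 = 18/2 = 9.
(Structurally: 2 ring(s) + 7 π bond(s) = 9.)

9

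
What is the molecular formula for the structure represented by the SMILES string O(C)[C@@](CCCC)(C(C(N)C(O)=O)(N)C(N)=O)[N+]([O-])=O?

Heavy atoms from the SMILES: 10 C, 4 N, 6 O.
Implicit hydrogens by atom environment:
  4 × C: no H
  4 × O: no H
  3 × C: 2 H each → 6
  3 × N: 2 H each → 6
  2 × C: 3 H each → 6
  1 × C: 1 H
  1 × N (charge +1): no H
  1 × O: 1 H
  1 × O (charge -1): no H
  Total hydrogens = 20.
Molecular formula: C10H20N4O6

C10H20N4O6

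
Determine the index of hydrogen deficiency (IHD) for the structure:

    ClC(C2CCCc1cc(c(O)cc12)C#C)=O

8

Molecular formula from the SMILES: C13H11ClO2.
DoU = (2C + 2 + N − H − X)/2 = (2·13 + 2 + 0 − 11 − 1)/2 = 16/2 = 8.
(Structurally: 2 ring(s) + 6 π bond(s) = 8.)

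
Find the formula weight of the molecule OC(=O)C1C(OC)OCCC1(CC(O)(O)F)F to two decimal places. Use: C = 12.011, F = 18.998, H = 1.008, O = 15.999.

256.20

Molecular formula: C9H14F2O6.
M = 9×12.011 + 2×18.998 + 14×1.008 + 6×15.999 = 256.20 g/mol.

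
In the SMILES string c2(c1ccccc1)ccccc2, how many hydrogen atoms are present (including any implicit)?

10

Hydrogens are implicit in SMILES; fill each atom to its normal valence:
  10 × C (aromatic): 1 H each → 10
  2 × C (aromatic): no H
  Total hydrogens = 10.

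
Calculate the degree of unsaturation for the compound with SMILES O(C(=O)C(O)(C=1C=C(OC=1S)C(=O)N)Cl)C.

Molecular formula from the SMILES: C8H8ClNO5S.
DoU = (2C + 2 + N − H − X)/2 = (2·8 + 2 + 1 − 8 − 1)/2 = 10/2 = 5.
(Structurally: 1 ring(s) + 4 π bond(s) = 5.)

5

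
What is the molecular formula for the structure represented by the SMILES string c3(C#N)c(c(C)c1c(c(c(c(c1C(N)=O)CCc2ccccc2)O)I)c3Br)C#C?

C23H16BrIN2O2

Heavy atoms from the SMILES: 1 Br, 23 C, 1 I, 2 N, 2 O.
Implicit hydrogens by atom environment:
  11 × C (aromatic): no H
  5 × C (aromatic): 1 H each → 5
  3 × C: no H
  2 × C: 2 H each → 4
  1 × Br: no H
  1 × C: 3 H
  1 × C: 1 H
  1 × I: no H
  1 × N: 2 H
  1 × N: no H
  1 × O: 1 H
  1 × O: no H
  Total hydrogens = 16.
Molecular formula: C23H16BrIN2O2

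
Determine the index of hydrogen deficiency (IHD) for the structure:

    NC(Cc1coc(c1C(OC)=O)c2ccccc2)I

Molecular formula from the SMILES: C14H14INO3.
DoU = (2C + 2 + N − H − X)/2 = (2·14 + 2 + 1 − 14 − 1)/2 = 16/2 = 8.
(Structurally: 2 ring(s) + 6 π bond(s) = 8.)

8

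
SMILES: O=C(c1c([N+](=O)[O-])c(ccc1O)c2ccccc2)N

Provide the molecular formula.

Heavy atoms from the SMILES: 13 C, 2 N, 4 O.
Implicit hydrogens by atom environment:
  7 × C (aromatic): 1 H each → 7
  5 × C (aromatic): no H
  2 × O: no H
  1 × C: no H
  1 × N: 2 H
  1 × N (charge +1): no H
  1 × O: 1 H
  1 × O (charge -1): no H
  Total hydrogens = 10.
Molecular formula: C13H10N2O4

C13H10N2O4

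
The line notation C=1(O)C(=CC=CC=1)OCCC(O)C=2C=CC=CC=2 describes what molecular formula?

C15H16O3

Heavy atoms from the SMILES: 15 C, 3 O.
Implicit hydrogens by atom environment:
  9 × C (aromatic): 1 H each → 9
  3 × C (aromatic): no H
  2 × C: 2 H each → 4
  2 × O: 1 H each → 2
  1 × C: 1 H
  1 × O: no H
  Total hydrogens = 16.
Molecular formula: C15H16O3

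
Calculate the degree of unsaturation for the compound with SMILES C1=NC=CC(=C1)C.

4

Molecular formula from the SMILES: C6H7N.
DoU = (2C + 2 + N − H − X)/2 = (2·6 + 2 + 1 − 7 − 0)/2 = 8/2 = 4.
(Structurally: 1 ring(s) + 3 π bond(s) = 4.)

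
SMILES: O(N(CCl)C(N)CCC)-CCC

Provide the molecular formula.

C8H19ClN2O

Heavy atoms from the SMILES: 8 C, 1 Cl, 2 N, 1 O.
Implicit hydrogens by atom environment:
  5 × C: 2 H each → 10
  2 × C: 3 H each → 6
  1 × C: 1 H
  1 × Cl: no H
  1 × N: 2 H
  1 × N: no H
  1 × O: no H
  Total hydrogens = 19.
Molecular formula: C8H19ClN2O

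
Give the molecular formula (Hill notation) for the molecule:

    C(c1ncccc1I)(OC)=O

C7H6INO2

Heavy atoms from the SMILES: 7 C, 1 I, 1 N, 2 O.
Implicit hydrogens by atom environment:
  3 × C (aromatic): 1 H each → 3
  2 × C (aromatic): no H
  2 × O: no H
  1 × C: 3 H
  1 × C: no H
  1 × I: no H
  1 × N (aromatic): no H
  Total hydrogens = 6.
Molecular formula: C7H6INO2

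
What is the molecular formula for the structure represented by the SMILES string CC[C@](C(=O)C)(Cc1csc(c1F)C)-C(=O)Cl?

C12H14ClFO2S

Heavy atoms from the SMILES: 12 C, 1 Cl, 1 F, 2 O, 1 S.
Implicit hydrogens by atom environment:
  3 × C: 3 H each → 9
  3 × C (aromatic): no H
  3 × C: no H
  2 × C: 2 H each → 4
  2 × O: no H
  1 × C (aromatic): 1 H
  1 × Cl: no H
  1 × F: no H
  1 × S (aromatic): no H
  Total hydrogens = 14.
Molecular formula: C12H14ClFO2S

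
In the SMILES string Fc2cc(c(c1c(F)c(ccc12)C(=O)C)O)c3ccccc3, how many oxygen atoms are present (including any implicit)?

The symbol for oxygen appears 2 times in the SMILES.

2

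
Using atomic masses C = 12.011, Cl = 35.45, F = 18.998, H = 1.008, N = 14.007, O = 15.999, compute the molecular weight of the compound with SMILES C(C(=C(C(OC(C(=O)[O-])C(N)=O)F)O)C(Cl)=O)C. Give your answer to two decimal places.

Molecular formula: C9H10ClFNO6-.
M = 9×12.011 + 1×35.45 + 1×18.998 + 10×1.008 + 1×14.007 + 6×15.999 = 282.63 g/mol.

282.63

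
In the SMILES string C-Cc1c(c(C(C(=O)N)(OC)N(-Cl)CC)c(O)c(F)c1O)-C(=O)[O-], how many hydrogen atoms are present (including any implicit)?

17

Hydrogens are implicit in SMILES; fill each atom to its normal valence:
  6 × C (aromatic): no H
  3 × C: 3 H each → 9
  3 × C: no H
  3 × O: no H
  2 × C: 2 H each → 4
  2 × O: 1 H each → 2
  1 × Cl: no H
  1 × F: no H
  1 × N: 2 H
  1 × N: no H
  1 × O (charge -1): no H
  Total hydrogens = 17.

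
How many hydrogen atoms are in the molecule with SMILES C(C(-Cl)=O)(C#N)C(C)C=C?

8

Hydrogens are implicit in SMILES; fill each atom to its normal valence:
  3 × C: 1 H each → 3
  2 × C: no H
  1 × C: 3 H
  1 × C: 2 H
  1 × Cl: no H
  1 × N: no H
  1 × O: no H
  Total hydrogens = 8.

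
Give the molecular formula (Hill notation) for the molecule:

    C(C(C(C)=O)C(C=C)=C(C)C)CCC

Heavy atoms from the SMILES: 13 C, 1 O.
Implicit hydrogens by atom environment:
  4 × C: 3 H each → 12
  4 × C: 2 H each → 8
  3 × C: no H
  2 × C: 1 H each → 2
  1 × O: no H
  Total hydrogens = 22.
Molecular formula: C13H22O

C13H22O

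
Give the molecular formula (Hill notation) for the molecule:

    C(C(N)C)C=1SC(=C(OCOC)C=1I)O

C9H14INO3S

Heavy atoms from the SMILES: 9 C, 1 I, 1 N, 3 O, 1 S.
Implicit hydrogens by atom environment:
  4 × C (aromatic): no H
  2 × C: 3 H each → 6
  2 × C: 2 H each → 4
  2 × O: no H
  1 × C: 1 H
  1 × I: no H
  1 × N: 2 H
  1 × O: 1 H
  1 × S (aromatic): no H
  Total hydrogens = 14.
Molecular formula: C9H14INO3S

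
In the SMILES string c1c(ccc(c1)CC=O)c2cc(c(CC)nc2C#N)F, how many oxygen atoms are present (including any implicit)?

1

The symbol for oxygen appears 1 time in the SMILES.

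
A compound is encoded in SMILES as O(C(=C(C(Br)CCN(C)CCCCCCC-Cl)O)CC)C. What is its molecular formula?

C16H31BrClNO2

Heavy atoms from the SMILES: 1 Br, 16 C, 1 Cl, 1 N, 2 O.
Implicit hydrogens by atom environment:
  10 × C: 2 H each → 20
  3 × C: 3 H each → 9
  2 × C: no H
  1 × Br: no H
  1 × C: 1 H
  1 × Cl: no H
  1 × N: no H
  1 × O: 1 H
  1 × O: no H
  Total hydrogens = 31.
Molecular formula: C16H31BrClNO2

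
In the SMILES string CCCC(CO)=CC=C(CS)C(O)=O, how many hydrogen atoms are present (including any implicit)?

16

Hydrogens are implicit in SMILES; fill each atom to its normal valence:
  4 × C: 2 H each → 8
  3 × C: no H
  2 × C: 1 H each → 2
  2 × O: 1 H each → 2
  1 × C: 3 H
  1 × O: no H
  1 × S: 1 H
  Total hydrogens = 16.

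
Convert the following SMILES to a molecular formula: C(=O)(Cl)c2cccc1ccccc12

C11H7ClO

Heavy atoms from the SMILES: 11 C, 1 Cl, 1 O.
Implicit hydrogens by atom environment:
  7 × C (aromatic): 1 H each → 7
  3 × C (aromatic): no H
  1 × C: no H
  1 × Cl: no H
  1 × O: no H
  Total hydrogens = 7.
Molecular formula: C11H7ClO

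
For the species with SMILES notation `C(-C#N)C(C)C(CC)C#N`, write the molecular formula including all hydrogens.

C8H12N2

Heavy atoms from the SMILES: 8 C, 2 N.
Implicit hydrogens by atom environment:
  2 × C: 3 H each → 6
  2 × C: 2 H each → 4
  2 × C: 1 H each → 2
  2 × C: no H
  2 × N: no H
  Total hydrogens = 12.
Molecular formula: C8H12N2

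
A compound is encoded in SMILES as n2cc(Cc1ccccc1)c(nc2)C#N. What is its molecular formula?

Heavy atoms from the SMILES: 12 C, 3 N.
Implicit hydrogens by atom environment:
  7 × C (aromatic): 1 H each → 7
  3 × C (aromatic): no H
  2 × N (aromatic): no H
  1 × C: 2 H
  1 × C: no H
  1 × N: no H
  Total hydrogens = 9.
Molecular formula: C12H9N3

C12H9N3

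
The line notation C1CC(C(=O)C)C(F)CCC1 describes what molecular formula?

C9H15FO

Heavy atoms from the SMILES: 9 C, 1 F, 1 O.
Implicit hydrogens by atom environment:
  5 × C: 2 H each → 10
  2 × C: 1 H each → 2
  1 × C: 3 H
  1 × C: no H
  1 × F: no H
  1 × O: no H
  Total hydrogens = 15.
Molecular formula: C9H15FO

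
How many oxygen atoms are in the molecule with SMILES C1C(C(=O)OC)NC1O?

3

The symbol for oxygen appears 3 times in the SMILES.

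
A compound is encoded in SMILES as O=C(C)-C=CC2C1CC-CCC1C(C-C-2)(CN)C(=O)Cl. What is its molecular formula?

C16H24ClNO2

Heavy atoms from the SMILES: 16 C, 1 Cl, 1 N, 2 O.
Implicit hydrogens by atom environment:
  7 × C: 2 H each → 14
  5 × C: 1 H each → 5
  3 × C: no H
  2 × O: no H
  1 × C: 3 H
  1 × Cl: no H
  1 × N: 2 H
  Total hydrogens = 24.
Molecular formula: C16H24ClNO2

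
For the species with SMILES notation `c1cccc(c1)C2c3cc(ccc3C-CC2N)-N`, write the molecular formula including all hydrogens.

Heavy atoms from the SMILES: 16 C, 2 N.
Implicit hydrogens by atom environment:
  8 × C (aromatic): 1 H each → 8
  4 × C (aromatic): no H
  2 × C: 2 H each → 4
  2 × C: 1 H each → 2
  2 × N: 2 H each → 4
  Total hydrogens = 18.
Molecular formula: C16H18N2

C16H18N2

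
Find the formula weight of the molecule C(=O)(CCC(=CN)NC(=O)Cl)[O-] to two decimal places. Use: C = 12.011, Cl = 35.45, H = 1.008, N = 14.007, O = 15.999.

191.59

Molecular formula: C6H8ClN2O3-.
M = 6×12.011 + 1×35.45 + 8×1.008 + 2×14.007 + 3×15.999 = 191.59 g/mol.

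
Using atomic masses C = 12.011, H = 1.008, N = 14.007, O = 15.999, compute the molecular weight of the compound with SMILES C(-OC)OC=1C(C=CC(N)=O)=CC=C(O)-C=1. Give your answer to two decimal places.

223.23

Molecular formula: C11H13NO4.
M = 11×12.011 + 13×1.008 + 1×14.007 + 4×15.999 = 223.23 g/mol.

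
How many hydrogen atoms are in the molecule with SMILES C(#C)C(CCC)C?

Hydrogens are implicit in SMILES; fill each atom to its normal valence:
  2 × C: 3 H each → 6
  2 × C: 2 H each → 4
  2 × C: 1 H each → 2
  1 × C: no H
  Total hydrogens = 12.

12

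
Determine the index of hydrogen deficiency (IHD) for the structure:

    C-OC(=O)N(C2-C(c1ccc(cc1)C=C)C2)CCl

Molecular formula from the SMILES: C14H16ClNO2.
DoU = (2C + 2 + N − H − X)/2 = (2·14 + 2 + 1 − 16 − 1)/2 = 14/2 = 7.
(Structurally: 2 ring(s) + 5 π bond(s) = 7.)

7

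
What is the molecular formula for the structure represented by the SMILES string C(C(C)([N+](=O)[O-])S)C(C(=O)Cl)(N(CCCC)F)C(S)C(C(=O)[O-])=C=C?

Heavy atoms from the SMILES: 14 C, 1 Cl, 1 F, 2 N, 5 O, 2 S.
Implicit hydrogens by atom environment:
  6 × C: no H
  5 × C: 2 H each → 10
  3 × O: no H
  2 × C: 3 H each → 6
  2 × O (charge -1): no H
  2 × S: 1 H each → 2
  1 × C: 1 H
  1 × Cl: no H
  1 × F: no H
  1 × N: no H
  1 × N (charge +1): no H
  Total hydrogens = 19.
Net charge -1.
Molecular formula: C14H19ClFN2O5S2-

C14H19ClFN2O5S2-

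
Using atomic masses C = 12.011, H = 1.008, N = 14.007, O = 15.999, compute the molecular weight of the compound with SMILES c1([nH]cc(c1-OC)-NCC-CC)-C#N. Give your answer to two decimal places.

Molecular formula: C10H15N3O.
M = 10×12.011 + 15×1.008 + 3×14.007 + 1×15.999 = 193.25 g/mol.

193.25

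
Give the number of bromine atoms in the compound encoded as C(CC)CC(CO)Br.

The symbol for bromine appears 1 time in the SMILES.

1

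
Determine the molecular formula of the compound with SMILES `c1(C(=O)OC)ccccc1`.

Heavy atoms from the SMILES: 8 C, 2 O.
Implicit hydrogens by atom environment:
  5 × C (aromatic): 1 H each → 5
  2 × O: no H
  1 × C: 3 H
  1 × C (aromatic): no H
  1 × C: no H
  Total hydrogens = 8.
Molecular formula: C8H8O2

C8H8O2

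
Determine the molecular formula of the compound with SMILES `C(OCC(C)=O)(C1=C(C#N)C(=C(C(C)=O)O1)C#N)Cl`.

Heavy atoms from the SMILES: 12 C, 1 Cl, 2 N, 4 O.
Implicit hydrogens by atom environment:
  4 × C (aromatic): no H
  4 × C: no H
  3 × O: no H
  2 × C: 3 H each → 6
  2 × N: no H
  1 × C: 2 H
  1 × C: 1 H
  1 × Cl: no H
  1 × O (aromatic): no H
  Total hydrogens = 9.
Molecular formula: C12H9ClN2O4

C12H9ClN2O4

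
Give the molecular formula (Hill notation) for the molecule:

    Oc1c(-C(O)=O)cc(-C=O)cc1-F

Heavy atoms from the SMILES: 8 C, 1 F, 4 O.
Implicit hydrogens by atom environment:
  4 × C (aromatic): no H
  2 × C (aromatic): 1 H each → 2
  2 × O: 1 H each → 2
  2 × O: no H
  1 × C: 1 H
  1 × C: no H
  1 × F: no H
  Total hydrogens = 5.
Molecular formula: C8H5FO4

C8H5FO4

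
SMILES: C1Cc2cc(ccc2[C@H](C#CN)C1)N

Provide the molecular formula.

Heavy atoms from the SMILES: 12 C, 2 N.
Implicit hydrogens by atom environment:
  3 × C: 2 H each → 6
  3 × C (aromatic): 1 H each → 3
  3 × C (aromatic): no H
  2 × C: no H
  2 × N: 2 H each → 4
  1 × C: 1 H
  Total hydrogens = 14.
Molecular formula: C12H14N2

C12H14N2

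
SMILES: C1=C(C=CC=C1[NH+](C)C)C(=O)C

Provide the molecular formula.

C10H14NO+

Heavy atoms from the SMILES: 10 C, 1 N, 1 O.
Implicit hydrogens by atom environment:
  4 × C (aromatic): 1 H each → 4
  3 × C: 3 H each → 9
  2 × C (aromatic): no H
  1 × C: no H
  1 × N (charge +1): 1 H
  1 × O: no H
  Total hydrogens = 14.
Net charge +1.
Molecular formula: C10H14NO+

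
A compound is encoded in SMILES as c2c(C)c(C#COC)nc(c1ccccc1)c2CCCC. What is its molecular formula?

Heavy atoms from the SMILES: 19 C, 1 N, 1 O.
Implicit hydrogens by atom environment:
  6 × C (aromatic): 1 H each → 6
  5 × C (aromatic): no H
  3 × C: 3 H each → 9
  3 × C: 2 H each → 6
  2 × C: no H
  1 × N (aromatic): no H
  1 × O: no H
  Total hydrogens = 21.
Molecular formula: C19H21NO

C19H21NO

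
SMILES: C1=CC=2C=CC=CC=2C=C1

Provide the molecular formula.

Heavy atoms from the SMILES: 10 C.
Implicit hydrogens by atom environment:
  8 × C (aromatic): 1 H each → 8
  2 × C (aromatic): no H
  Total hydrogens = 8.
Molecular formula: C10H8

C10H8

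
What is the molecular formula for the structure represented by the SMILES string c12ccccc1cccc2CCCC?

C14H16

Heavy atoms from the SMILES: 14 C.
Implicit hydrogens by atom environment:
  7 × C (aromatic): 1 H each → 7
  3 × C: 2 H each → 6
  3 × C (aromatic): no H
  1 × C: 3 H
  Total hydrogens = 16.
Molecular formula: C14H16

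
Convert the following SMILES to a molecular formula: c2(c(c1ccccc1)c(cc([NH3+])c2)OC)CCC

Heavy atoms from the SMILES: 16 C, 1 N, 1 O.
Implicit hydrogens by atom environment:
  7 × C (aromatic): 1 H each → 7
  5 × C (aromatic): no H
  2 × C: 3 H each → 6
  2 × C: 2 H each → 4
  1 × N (charge +1): 3 H
  1 × O: no H
  Total hydrogens = 20.
Net charge +1.
Molecular formula: C16H20NO+

C16H20NO+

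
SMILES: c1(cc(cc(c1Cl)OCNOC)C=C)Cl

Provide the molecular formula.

Heavy atoms from the SMILES: 10 C, 2 Cl, 1 N, 2 O.
Implicit hydrogens by atom environment:
  4 × C (aromatic): no H
  2 × C: 2 H each → 4
  2 × C (aromatic): 1 H each → 2
  2 × Cl: no H
  2 × O: no H
  1 × C: 3 H
  1 × C: 1 H
  1 × N: 1 H
  Total hydrogens = 11.
Molecular formula: C10H11Cl2NO2

C10H11Cl2NO2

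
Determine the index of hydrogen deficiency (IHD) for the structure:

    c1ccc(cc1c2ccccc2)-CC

8

Molecular formula from the SMILES: C14H14.
DoU = (2C + 2 + N − H − X)/2 = (2·14 + 2 + 0 − 14 − 0)/2 = 16/2 = 8.
(Structurally: 2 ring(s) + 6 π bond(s) = 8.)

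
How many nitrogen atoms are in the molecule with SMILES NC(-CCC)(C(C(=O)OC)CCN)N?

The symbol for nitrogen appears 3 times in the SMILES.

3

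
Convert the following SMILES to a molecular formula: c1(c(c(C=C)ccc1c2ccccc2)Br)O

Heavy atoms from the SMILES: 1 Br, 14 C, 1 O.
Implicit hydrogens by atom environment:
  7 × C (aromatic): 1 H each → 7
  5 × C (aromatic): no H
  1 × Br: no H
  1 × C: 2 H
  1 × C: 1 H
  1 × O: 1 H
  Total hydrogens = 11.
Molecular formula: C14H11BrO

C14H11BrO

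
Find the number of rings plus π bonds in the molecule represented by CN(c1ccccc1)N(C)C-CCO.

4

Molecular formula from the SMILES: C11H18N2O.
DoU = (2C + 2 + N − H − X)/2 = (2·11 + 2 + 2 − 18 − 0)/2 = 8/2 = 4.
(Structurally: 1 ring(s) + 3 π bond(s) = 4.)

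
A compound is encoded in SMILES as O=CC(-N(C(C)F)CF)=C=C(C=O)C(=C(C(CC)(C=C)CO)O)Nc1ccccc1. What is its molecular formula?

C22H26F2N2O4

Heavy atoms from the SMILES: 22 C, 2 F, 2 N, 4 O.
Implicit hydrogens by atom environment:
  6 × C: no H
  5 × C (aromatic): 1 H each → 5
  4 × C: 2 H each → 8
  4 × C: 1 H each → 4
  2 × C: 3 H each → 6
  2 × F: no H
  2 × O: 1 H each → 2
  2 × O: no H
  1 × C (aromatic): no H
  1 × N: 1 H
  1 × N: no H
  Total hydrogens = 26.
Molecular formula: C22H26F2N2O4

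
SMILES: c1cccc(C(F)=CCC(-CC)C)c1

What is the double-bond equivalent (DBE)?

Molecular formula from the SMILES: C13H17F.
DoU = (2C + 2 + N − H − X)/2 = (2·13 + 2 + 0 − 17 − 1)/2 = 10/2 = 5.
(Structurally: 1 ring(s) + 4 π bond(s) = 5.)

5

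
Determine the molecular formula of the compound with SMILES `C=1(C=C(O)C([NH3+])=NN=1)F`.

Heavy atoms from the SMILES: 4 C, 1 F, 3 N, 1 O.
Implicit hydrogens by atom environment:
  3 × C (aromatic): no H
  2 × N (aromatic): no H
  1 × C (aromatic): 1 H
  1 × F: no H
  1 × N (charge +1): 3 H
  1 × O: 1 H
  Total hydrogens = 5.
Net charge +1.
Molecular formula: C4H5FN3O+

C4H5FN3O+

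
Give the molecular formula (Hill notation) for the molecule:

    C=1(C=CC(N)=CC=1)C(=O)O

C7H7NO2

Heavy atoms from the SMILES: 7 C, 1 N, 2 O.
Implicit hydrogens by atom environment:
  4 × C (aromatic): 1 H each → 4
  2 × C (aromatic): no H
  1 × C: no H
  1 × N: 2 H
  1 × O: 1 H
  1 × O: no H
  Total hydrogens = 7.
Molecular formula: C7H7NO2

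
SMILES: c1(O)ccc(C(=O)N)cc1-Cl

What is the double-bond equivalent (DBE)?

5

Molecular formula from the SMILES: C7H6ClNO2.
DoU = (2C + 2 + N − H − X)/2 = (2·7 + 2 + 1 − 6 − 1)/2 = 10/2 = 5.
(Structurally: 1 ring(s) + 4 π bond(s) = 5.)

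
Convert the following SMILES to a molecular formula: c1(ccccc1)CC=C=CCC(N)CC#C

Heavy atoms from the SMILES: 15 C, 1 N.
Implicit hydrogens by atom environment:
  5 × C (aromatic): 1 H each → 5
  4 × C: 1 H each → 4
  3 × C: 2 H each → 6
  2 × C: no H
  1 × C (aromatic): no H
  1 × N: 2 H
  Total hydrogens = 17.
Molecular formula: C15H17N

C15H17N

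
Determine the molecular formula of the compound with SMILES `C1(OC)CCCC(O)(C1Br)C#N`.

Heavy atoms from the SMILES: 1 Br, 8 C, 1 N, 2 O.
Implicit hydrogens by atom environment:
  3 × C: 2 H each → 6
  2 × C: 1 H each → 2
  2 × C: no H
  1 × Br: no H
  1 × C: 3 H
  1 × N: no H
  1 × O: 1 H
  1 × O: no H
  Total hydrogens = 12.
Molecular formula: C8H12BrNO2

C8H12BrNO2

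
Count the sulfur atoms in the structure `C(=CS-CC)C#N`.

1

The symbol for sulfur appears 1 time in the SMILES.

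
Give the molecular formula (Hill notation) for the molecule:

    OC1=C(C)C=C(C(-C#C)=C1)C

Heavy atoms from the SMILES: 10 C, 1 O.
Implicit hydrogens by atom environment:
  4 × C (aromatic): no H
  2 × C: 3 H each → 6
  2 × C (aromatic): 1 H each → 2
  1 × C: 1 H
  1 × C: no H
  1 × O: 1 H
  Total hydrogens = 10.
Molecular formula: C10H10O

C10H10O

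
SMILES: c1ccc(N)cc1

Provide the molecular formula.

Heavy atoms from the SMILES: 6 C, 1 N.
Implicit hydrogens by atom environment:
  5 × C (aromatic): 1 H each → 5
  1 × C (aromatic): no H
  1 × N: 2 H
  Total hydrogens = 7.
Molecular formula: C6H7N

C6H7N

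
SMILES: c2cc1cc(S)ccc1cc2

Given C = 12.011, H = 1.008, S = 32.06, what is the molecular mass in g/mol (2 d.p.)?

160.23

Molecular formula: C10H8S.
M = 10×12.011 + 8×1.008 + 1×32.06 = 160.23 g/mol.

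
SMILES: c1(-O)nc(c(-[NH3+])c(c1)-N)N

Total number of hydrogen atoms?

9

Hydrogens are implicit in SMILES; fill each atom to its normal valence:
  4 × C (aromatic): no H
  2 × N: 2 H each → 4
  1 × C (aromatic): 1 H
  1 × N (charge +1): 3 H
  1 × N (aromatic): no H
  1 × O: 1 H
  Total hydrogens = 9.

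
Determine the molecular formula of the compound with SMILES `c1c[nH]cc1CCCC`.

C8H13N

Heavy atoms from the SMILES: 8 C, 1 N.
Implicit hydrogens by atom environment:
  3 × C: 2 H each → 6
  3 × C (aromatic): 1 H each → 3
  1 × C: 3 H
  1 × C (aromatic): no H
  1 × N (aromatic): 1 H
  Total hydrogens = 13.
Molecular formula: C8H13N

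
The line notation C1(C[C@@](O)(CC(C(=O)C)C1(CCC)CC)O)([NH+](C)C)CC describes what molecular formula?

C17H34NO3+

Heavy atoms from the SMILES: 17 C, 1 N, 3 O.
Implicit hydrogens by atom environment:
  6 × C: 3 H each → 18
  6 × C: 2 H each → 12
  4 × C: no H
  2 × O: 1 H each → 2
  1 × C: 1 H
  1 × N (charge +1): 1 H
  1 × O: no H
  Total hydrogens = 34.
Net charge +1.
Molecular formula: C17H34NO3+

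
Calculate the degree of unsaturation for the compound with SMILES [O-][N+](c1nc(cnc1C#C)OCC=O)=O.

Molecular formula from the SMILES: C8H5N3O4.
DoU = (2C + 2 + N − H − X)/2 = (2·8 + 2 + 3 − 5 − 0)/2 = 16/2 = 8.
(Structurally: 1 ring(s) + 7 π bond(s) = 8.)

8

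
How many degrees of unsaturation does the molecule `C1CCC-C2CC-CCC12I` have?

Molecular formula from the SMILES: C10H17I.
DoU = (2C + 2 + N − H − X)/2 = (2·10 + 2 + 0 − 17 − 1)/2 = 4/2 = 2.
(Structurally: 2 ring(s) + 0 π bond(s) = 2.)

2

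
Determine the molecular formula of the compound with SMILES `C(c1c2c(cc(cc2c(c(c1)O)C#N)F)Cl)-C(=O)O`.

C13H7ClFNO3

Heavy atoms from the SMILES: 13 C, 1 Cl, 1 F, 1 N, 3 O.
Implicit hydrogens by atom environment:
  7 × C (aromatic): no H
  3 × C (aromatic): 1 H each → 3
  2 × C: no H
  2 × O: 1 H each → 2
  1 × C: 2 H
  1 × Cl: no H
  1 × F: no H
  1 × N: no H
  1 × O: no H
  Total hydrogens = 7.
Molecular formula: C13H7ClFNO3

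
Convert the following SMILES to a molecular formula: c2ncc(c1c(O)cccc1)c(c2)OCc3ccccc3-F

C18H14FNO2

Heavy atoms from the SMILES: 18 C, 1 F, 1 N, 2 O.
Implicit hydrogens by atom environment:
  11 × C (aromatic): 1 H each → 11
  6 × C (aromatic): no H
  1 × C: 2 H
  1 × F: no H
  1 × N (aromatic): no H
  1 × O: 1 H
  1 × O: no H
  Total hydrogens = 14.
Molecular formula: C18H14FNO2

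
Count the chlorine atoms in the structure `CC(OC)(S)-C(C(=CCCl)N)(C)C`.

The symbol for chlorine appears 1 time in the SMILES.

1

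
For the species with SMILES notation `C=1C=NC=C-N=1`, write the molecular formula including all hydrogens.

C4H4N2

Heavy atoms from the SMILES: 4 C, 2 N.
Implicit hydrogens by atom environment:
  4 × C (aromatic): 1 H each → 4
  2 × N (aromatic): no H
  Total hydrogens = 4.
Molecular formula: C4H4N2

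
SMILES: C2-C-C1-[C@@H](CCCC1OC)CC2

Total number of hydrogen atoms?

20

Hydrogens are implicit in SMILES; fill each atom to its normal valence:
  7 × C: 2 H each → 14
  3 × C: 1 H each → 3
  1 × C: 3 H
  1 × O: no H
  Total hydrogens = 20.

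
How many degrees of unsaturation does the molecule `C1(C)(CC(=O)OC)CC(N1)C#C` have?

Molecular formula from the SMILES: C9H13NO2.
DoU = (2C + 2 + N − H − X)/2 = (2·9 + 2 + 1 − 13 − 0)/2 = 8/2 = 4.
(Structurally: 1 ring(s) + 3 π bond(s) = 4.)

4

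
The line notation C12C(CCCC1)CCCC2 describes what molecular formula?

Heavy atoms from the SMILES: 10 C.
Implicit hydrogens by atom environment:
  8 × C: 2 H each → 16
  2 × C: 1 H each → 2
  Total hydrogens = 18.
Molecular formula: C10H18

C10H18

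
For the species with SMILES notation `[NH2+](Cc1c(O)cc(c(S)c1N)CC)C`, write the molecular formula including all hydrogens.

Heavy atoms from the SMILES: 10 C, 2 N, 1 O, 1 S.
Implicit hydrogens by atom environment:
  5 × C (aromatic): no H
  2 × C: 3 H each → 6
  2 × C: 2 H each → 4
  1 × C (aromatic): 1 H
  1 × N (charge +1): 2 H
  1 × N: 2 H
  1 × O: 1 H
  1 × S: 1 H
  Total hydrogens = 17.
Net charge +1.
Molecular formula: C10H17N2OS+

C10H17N2OS+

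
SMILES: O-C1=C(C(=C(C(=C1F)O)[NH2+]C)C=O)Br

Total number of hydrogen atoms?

8

Hydrogens are implicit in SMILES; fill each atom to its normal valence:
  6 × C (aromatic): no H
  2 × O: 1 H each → 2
  1 × Br: no H
  1 × C: 3 H
  1 × C: 1 H
  1 × F: no H
  1 × N (charge +1): 2 H
  1 × O: no H
  Total hydrogens = 8.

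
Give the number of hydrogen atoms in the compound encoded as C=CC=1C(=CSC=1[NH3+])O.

8

Hydrogens are implicit in SMILES; fill each atom to its normal valence:
  3 × C (aromatic): no H
  1 × C: 2 H
  1 × C (aromatic): 1 H
  1 × C: 1 H
  1 × N (charge +1): 3 H
  1 × O: 1 H
  1 × S (aromatic): no H
  Total hydrogens = 8.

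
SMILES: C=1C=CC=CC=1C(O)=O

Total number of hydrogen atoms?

6

Hydrogens are implicit in SMILES; fill each atom to its normal valence:
  5 × C (aromatic): 1 H each → 5
  1 × C (aromatic): no H
  1 × C: no H
  1 × O: 1 H
  1 × O: no H
  Total hydrogens = 6.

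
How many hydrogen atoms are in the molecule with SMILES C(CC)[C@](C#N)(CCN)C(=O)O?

Hydrogens are implicit in SMILES; fill each atom to its normal valence:
  4 × C: 2 H each → 8
  3 × C: no H
  1 × C: 3 H
  1 × N: 2 H
  1 × N: no H
  1 × O: 1 H
  1 × O: no H
  Total hydrogens = 14.

14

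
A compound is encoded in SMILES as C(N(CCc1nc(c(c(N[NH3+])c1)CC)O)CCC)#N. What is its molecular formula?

C13H22N5O+

Heavy atoms from the SMILES: 13 C, 5 N, 1 O.
Implicit hydrogens by atom environment:
  5 × C: 2 H each → 10
  4 × C (aromatic): no H
  2 × C: 3 H each → 6
  2 × N: no H
  1 × C (aromatic): 1 H
  1 × C: no H
  1 × N (charge +1): 3 H
  1 × N: 1 H
  1 × N (aromatic): no H
  1 × O: 1 H
  Total hydrogens = 22.
Net charge +1.
Molecular formula: C13H22N5O+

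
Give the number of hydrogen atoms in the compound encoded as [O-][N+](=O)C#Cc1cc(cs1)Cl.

2

Hydrogens are implicit in SMILES; fill each atom to its normal valence:
  2 × C (aromatic): 1 H each → 2
  2 × C (aromatic): no H
  2 × C: no H
  1 × Cl: no H
  1 × N (charge +1): no H
  1 × O: no H
  1 × O (charge -1): no H
  1 × S (aromatic): no H
  Total hydrogens = 2.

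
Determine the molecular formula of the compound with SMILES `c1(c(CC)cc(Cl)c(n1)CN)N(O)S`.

C8H12ClN3OS

Heavy atoms from the SMILES: 8 C, 1 Cl, 3 N, 1 O, 1 S.
Implicit hydrogens by atom environment:
  4 × C (aromatic): no H
  2 × C: 2 H each → 4
  1 × C: 3 H
  1 × C (aromatic): 1 H
  1 × Cl: no H
  1 × N: 2 H
  1 × N (aromatic): no H
  1 × N: no H
  1 × O: 1 H
  1 × S: 1 H
  Total hydrogens = 12.
Molecular formula: C8H12ClN3OS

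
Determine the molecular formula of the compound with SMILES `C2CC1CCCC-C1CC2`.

Heavy atoms from the SMILES: 10 C.
Implicit hydrogens by atom environment:
  8 × C: 2 H each → 16
  2 × C: 1 H each → 2
  Total hydrogens = 18.
Molecular formula: C10H18

C10H18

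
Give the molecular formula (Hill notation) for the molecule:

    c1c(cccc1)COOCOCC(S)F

C10H13FO3S

Heavy atoms from the SMILES: 10 C, 1 F, 3 O, 1 S.
Implicit hydrogens by atom environment:
  5 × C (aromatic): 1 H each → 5
  3 × C: 2 H each → 6
  3 × O: no H
  1 × C: 1 H
  1 × C (aromatic): no H
  1 × F: no H
  1 × S: 1 H
  Total hydrogens = 13.
Molecular formula: C10H13FO3S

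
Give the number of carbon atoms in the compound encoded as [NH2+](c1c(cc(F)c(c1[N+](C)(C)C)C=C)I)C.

12

The symbol for carbon appears 12 times in the SMILES. Lowercase c denotes aromatic carbon and counts toward C.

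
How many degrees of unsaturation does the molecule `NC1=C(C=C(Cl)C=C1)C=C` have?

5

Molecular formula from the SMILES: C8H8ClN.
DoU = (2C + 2 + N − H − X)/2 = (2·8 + 2 + 1 − 8 − 1)/2 = 10/2 = 5.
(Structurally: 1 ring(s) + 4 π bond(s) = 5.)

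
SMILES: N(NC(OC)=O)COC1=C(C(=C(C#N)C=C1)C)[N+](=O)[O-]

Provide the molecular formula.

Heavy atoms from the SMILES: 11 C, 4 N, 5 O.
Implicit hydrogens by atom environment:
  4 × C (aromatic): no H
  4 × O: no H
  2 × C: 3 H each → 6
  2 × C (aromatic): 1 H each → 2
  2 × C: no H
  2 × N: 1 H each → 2
  1 × C: 2 H
  1 × N (charge +1): no H
  1 × N: no H
  1 × O (charge -1): no H
  Total hydrogens = 12.
Molecular formula: C11H12N4O5

C11H12N4O5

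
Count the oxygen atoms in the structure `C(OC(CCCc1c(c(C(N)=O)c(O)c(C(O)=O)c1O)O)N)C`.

The symbol for oxygen appears 7 times in the SMILES.

7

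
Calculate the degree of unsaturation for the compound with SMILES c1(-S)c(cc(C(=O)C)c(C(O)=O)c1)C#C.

8

Molecular formula from the SMILES: C11H8O3S.
DoU = (2C + 2 + N − H − X)/2 = (2·11 + 2 + 0 − 8 − 0)/2 = 16/2 = 8.
(Structurally: 1 ring(s) + 7 π bond(s) = 8.)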